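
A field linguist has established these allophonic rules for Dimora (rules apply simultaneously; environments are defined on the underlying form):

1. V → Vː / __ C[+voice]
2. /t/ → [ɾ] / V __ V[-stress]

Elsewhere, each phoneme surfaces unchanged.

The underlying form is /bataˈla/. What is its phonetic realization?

/b/ (word-initial) is unaffected → [b].
/a/ (between /b/ and /t/): rule 1 targets it, but not before a voiced consonant → unchanged [a].
/t/ — between /a/ and /a/, between a vowel and a following unstressed vowel — surfaces as [ɾ] (rule 2).
/a/ meets the environment for rule 1 (before a voiced consonant) → [aː].
/l/ (between /a/ and /a/): no rule targets it → [l].
/a/ (word-final): rule 1 targets it, but not before a voiced consonant → unchanged [a].

[baɾaːˈla]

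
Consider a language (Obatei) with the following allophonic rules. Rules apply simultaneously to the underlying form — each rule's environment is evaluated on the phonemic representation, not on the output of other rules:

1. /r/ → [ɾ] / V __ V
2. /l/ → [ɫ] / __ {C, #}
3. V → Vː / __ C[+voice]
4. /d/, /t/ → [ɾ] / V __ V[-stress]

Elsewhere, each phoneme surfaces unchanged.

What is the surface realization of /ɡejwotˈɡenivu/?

/ɡ/ (word-initial) is unaffected → [ɡ].
/e/ — between /ɡ/ and /j/, before a voiced consonant — surfaces as [eː] (rule 3).
/j/ (between /e/ and /w/) is unaffected → [j].
/w/ (between /j/ and /o/) is unaffected → [w].
/o/ — between /w/ and /t/; rule 3 does not apply here → [o].
/t/ (between /o/ and /ɡ/): rule 4 targets it, but not between a vowel and a following unstressed vowel → unchanged [t].
/ɡ/ stays [ɡ].
/e/ meets the environment for rule 3 (before a voiced consonant) → [eː].
/n/ (between /e/ and /i/) is unaffected → [n].
/i/ — between /n/ and /v/, before a voiced consonant — surfaces as [iː] (rule 3).
/v/ (between /i/ and /u/): no rule targets it → [v].
/u/ (word-final): rule 3 targets it, but not before a voiced consonant → unchanged [u].

[ɡeːjwotˈɡeːniːvu]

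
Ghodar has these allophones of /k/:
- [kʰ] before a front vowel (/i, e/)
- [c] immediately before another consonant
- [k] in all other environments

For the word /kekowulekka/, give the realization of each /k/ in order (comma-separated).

[kʰ], [k], [c], [k]

Occurrence 1 (position 1): before a front vowel (/i, e/) → [kʰ].
Occurrence 2 (position 3): no conditioning environment matches → elsewhere allophone [k].
Occurrence 3 (position 9): immediately before another consonant → [c].
Occurrence 4 (position 10): no conditioning environment matches → elsewhere allophone [k].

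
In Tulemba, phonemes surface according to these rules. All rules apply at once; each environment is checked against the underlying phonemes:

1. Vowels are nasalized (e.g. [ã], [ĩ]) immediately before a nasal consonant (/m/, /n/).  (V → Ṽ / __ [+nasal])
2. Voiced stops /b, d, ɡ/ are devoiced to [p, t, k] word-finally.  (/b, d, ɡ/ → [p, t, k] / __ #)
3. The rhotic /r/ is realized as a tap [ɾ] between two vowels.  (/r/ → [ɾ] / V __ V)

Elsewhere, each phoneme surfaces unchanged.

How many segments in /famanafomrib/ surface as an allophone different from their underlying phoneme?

4

Segments that undergo a rule: /a/ → [ã] (rule 1); /a/ → [ã] (rule 1); /o/ → [õ] (rule 1); /b/ → [p] (rule 2).
All other segments surface unchanged.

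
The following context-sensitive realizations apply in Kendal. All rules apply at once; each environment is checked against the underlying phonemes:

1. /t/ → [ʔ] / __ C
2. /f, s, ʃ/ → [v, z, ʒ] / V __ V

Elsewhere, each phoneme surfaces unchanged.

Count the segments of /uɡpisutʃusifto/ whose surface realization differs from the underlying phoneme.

3

Segments that undergo a rule: /s/ → [z] (rule 2); /t/ → [ʔ] (rule 1); /s/ → [z] (rule 2).
All other segments surface unchanged.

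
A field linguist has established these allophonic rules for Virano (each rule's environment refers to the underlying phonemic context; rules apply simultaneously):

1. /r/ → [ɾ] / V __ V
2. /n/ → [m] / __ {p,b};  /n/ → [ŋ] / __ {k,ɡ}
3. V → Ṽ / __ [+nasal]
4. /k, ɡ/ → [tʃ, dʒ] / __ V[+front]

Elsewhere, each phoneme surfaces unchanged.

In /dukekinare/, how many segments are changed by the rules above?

Segments that undergo a rule: /k/ → [tʃ] (rule 4); /k/ → [tʃ] (rule 4); /i/ → [ĩ] (rule 3); /r/ → [ɾ] (rule 1).
All other segments surface unchanged.

4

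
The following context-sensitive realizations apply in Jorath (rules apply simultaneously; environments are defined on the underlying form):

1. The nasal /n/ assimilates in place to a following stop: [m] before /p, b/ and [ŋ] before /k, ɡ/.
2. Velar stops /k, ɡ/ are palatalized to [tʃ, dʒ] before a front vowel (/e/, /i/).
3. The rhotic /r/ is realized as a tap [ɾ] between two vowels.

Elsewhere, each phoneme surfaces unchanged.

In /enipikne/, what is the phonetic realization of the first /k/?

/k/ (between /i/ and /n/) is in the target of rule 2 but the environment (before a front vowel) is not met → [k].

[k]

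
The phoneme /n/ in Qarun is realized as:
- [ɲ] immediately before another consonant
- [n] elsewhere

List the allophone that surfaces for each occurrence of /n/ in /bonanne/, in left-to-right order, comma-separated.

[n], [ɲ], [n]

Occurrence 1 (position 3): no conditioning environment matches → elsewhere allophone [n].
Occurrence 2 (position 5): immediately before another consonant → [ɲ].
Occurrence 3 (position 6): no conditioning environment matches → elsewhere allophone [n].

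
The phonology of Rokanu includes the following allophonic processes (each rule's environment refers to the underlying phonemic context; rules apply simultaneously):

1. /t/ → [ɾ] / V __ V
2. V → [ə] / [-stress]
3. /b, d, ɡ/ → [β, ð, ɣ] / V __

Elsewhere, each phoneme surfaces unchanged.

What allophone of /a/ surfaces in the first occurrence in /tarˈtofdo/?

Rule 2 applies to /a/ (between /t/ and /r/: in an unstressed syllable) → [ə].

[ə]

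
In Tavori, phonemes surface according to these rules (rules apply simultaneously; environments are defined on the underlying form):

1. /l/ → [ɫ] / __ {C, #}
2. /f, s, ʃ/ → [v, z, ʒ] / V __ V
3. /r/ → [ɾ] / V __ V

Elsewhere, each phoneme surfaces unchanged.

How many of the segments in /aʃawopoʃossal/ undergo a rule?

3

Segments that undergo a rule: /ʃ/ → [ʒ] (rule 2); /ʃ/ → [ʒ] (rule 2); /l/ → [ɫ] (rule 1).
All other segments surface unchanged.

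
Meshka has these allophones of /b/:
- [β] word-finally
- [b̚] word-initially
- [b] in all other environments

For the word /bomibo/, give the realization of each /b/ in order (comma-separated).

Occurrence 1 (position 1): word-initially → [b̚].
Occurrence 2 (position 5): no conditioning environment matches → elsewhere allophone [b].

[b̚], [b]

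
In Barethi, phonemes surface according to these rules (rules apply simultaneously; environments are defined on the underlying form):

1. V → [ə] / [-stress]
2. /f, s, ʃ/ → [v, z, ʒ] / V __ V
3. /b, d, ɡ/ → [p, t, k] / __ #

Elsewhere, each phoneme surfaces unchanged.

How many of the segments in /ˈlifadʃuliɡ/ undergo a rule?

Segments that undergo a rule: /f/ → [v] (rule 2); /a/ → [ə] (rule 1); /u/ → [ə] (rule 1); /i/ → [ə] (rule 1); /ɡ/ → [k] (rule 3).
All other segments surface unchanged.

5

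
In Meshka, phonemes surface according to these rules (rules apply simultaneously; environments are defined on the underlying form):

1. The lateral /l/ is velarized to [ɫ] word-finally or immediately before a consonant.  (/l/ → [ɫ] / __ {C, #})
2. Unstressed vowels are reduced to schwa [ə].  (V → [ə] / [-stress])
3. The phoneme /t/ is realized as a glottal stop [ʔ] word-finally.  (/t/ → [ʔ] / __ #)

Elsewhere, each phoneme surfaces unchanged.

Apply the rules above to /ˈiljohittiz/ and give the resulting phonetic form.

[ˈiɫjəhəttəz]

/i/ (word-initial) is in the target of rule 2 but the environment (in an unstressed syllable) is not met → [i].
/l/ — between /i/ and /j/, word-finally or immediately before a consonant — surfaces as [ɫ] (rule 1).
/j/ stays [j].
/o/ — between /j/ and /h/, in an unstressed syllable — surfaces as [ə] (rule 2).
/h/ (between /o/ and /i/) is unaffected → [h].
/i/ — between /h/ and /t/, in an unstressed syllable — surfaces as [ə] (rule 2).
/t/ (between /i/ and /t/) is in the target of rule 3 but the environment (word-finally) is not met → [t].
/t/ (between /t/ and /i/) is in the target of rule 3 but the environment (word-finally) is not met → [t].
/i/ meets the environment for rule 2 (in an unstressed syllable) → [ə].
/z/ (word-final): no rule targets it → [z].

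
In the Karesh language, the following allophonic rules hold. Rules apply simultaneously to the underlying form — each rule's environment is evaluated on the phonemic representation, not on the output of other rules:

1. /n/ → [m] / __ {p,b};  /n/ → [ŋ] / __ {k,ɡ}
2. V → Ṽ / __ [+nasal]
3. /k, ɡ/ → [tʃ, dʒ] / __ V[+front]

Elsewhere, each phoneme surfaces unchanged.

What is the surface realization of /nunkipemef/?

/n/ — word-initial; rule 1 does not apply here → [n].
/u/ (between /n/ and /n/) occurs before a nasal consonant → [ũ] by rule 2.
/n/ — between /u/ and /k/, before a labial or velar stop — surfaces as [ŋ] (rule 1).
/k/ — between /n/ and /i/, before a front vowel — surfaces as [tʃ] (rule 3).
/i/ (between /k/ and /p/): rule 2 targets it, but not before a nasal consonant → unchanged [i].
/p/ — not in any rule's target class → [p].
/e/ — between /p/ and /m/, before a nasal consonant — surfaces as [ẽ] (rule 2).
/m/ (between /e/ and /e/) is unaffected → [m].
/e/ (between /m/ and /f/): rule 2 targets it, but not before a nasal consonant → unchanged [e].
/f/ (word-final): no rule targets it → [f].

[nũŋtʃipẽmef]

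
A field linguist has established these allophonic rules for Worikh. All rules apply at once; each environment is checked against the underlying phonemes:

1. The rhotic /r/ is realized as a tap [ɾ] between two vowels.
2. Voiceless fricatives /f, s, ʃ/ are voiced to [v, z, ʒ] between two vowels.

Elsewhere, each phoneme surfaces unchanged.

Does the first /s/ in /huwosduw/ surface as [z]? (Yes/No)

/s/ (between /o/ and /d/) is in the target of rule 2 but the environment (between two vowels) is not met → [s].
The actual realization is [s], not [z].

No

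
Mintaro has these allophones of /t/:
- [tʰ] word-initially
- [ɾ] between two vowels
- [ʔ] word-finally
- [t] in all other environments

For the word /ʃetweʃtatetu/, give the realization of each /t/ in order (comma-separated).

Occurrence 1 (position 3): no conditioning environment matches → elsewhere allophone [t].
Occurrence 2 (position 7): no conditioning environment matches → elsewhere allophone [t].
Occurrence 3 (position 9): between two vowels → [ɾ].
Occurrence 4 (position 11): between two vowels → [ɾ].

[t], [t], [ɾ], [ɾ]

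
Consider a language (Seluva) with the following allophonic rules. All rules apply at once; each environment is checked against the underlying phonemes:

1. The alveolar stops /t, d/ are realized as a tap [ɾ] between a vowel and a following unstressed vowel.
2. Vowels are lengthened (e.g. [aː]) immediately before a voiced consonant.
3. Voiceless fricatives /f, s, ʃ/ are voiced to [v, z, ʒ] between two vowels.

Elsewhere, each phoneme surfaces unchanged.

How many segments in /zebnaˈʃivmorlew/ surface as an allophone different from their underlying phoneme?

5

Segments that undergo a rule: /e/ → [eː] (rule 2); /ʃ/ → [ʒ] (rule 3); /i/ → [iː] (rule 2); /o/ → [oː] (rule 2); /e/ → [eː] (rule 2).
All other segments surface unchanged.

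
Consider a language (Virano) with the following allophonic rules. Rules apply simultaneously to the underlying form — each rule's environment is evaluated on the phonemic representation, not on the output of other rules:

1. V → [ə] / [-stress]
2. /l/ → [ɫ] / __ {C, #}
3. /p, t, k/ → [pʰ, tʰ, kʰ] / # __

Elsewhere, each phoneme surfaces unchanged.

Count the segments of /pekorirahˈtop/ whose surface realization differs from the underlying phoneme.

5

Segments that undergo a rule: /p/ → [pʰ] (rule 3); /e/ → [ə] (rule 1); /o/ → [ə] (rule 1); /i/ → [ə] (rule 1); /a/ → [ə] (rule 1).
All other segments surface unchanged.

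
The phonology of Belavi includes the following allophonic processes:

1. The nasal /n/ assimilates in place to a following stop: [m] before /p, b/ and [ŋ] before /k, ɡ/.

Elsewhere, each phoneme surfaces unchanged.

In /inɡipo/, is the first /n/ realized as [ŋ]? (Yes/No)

Yes

/n/ meets the environment for rule 1 (before a labial or velar stop) → [ŋ].
The actual realization is [ŋ], which matches [ŋ].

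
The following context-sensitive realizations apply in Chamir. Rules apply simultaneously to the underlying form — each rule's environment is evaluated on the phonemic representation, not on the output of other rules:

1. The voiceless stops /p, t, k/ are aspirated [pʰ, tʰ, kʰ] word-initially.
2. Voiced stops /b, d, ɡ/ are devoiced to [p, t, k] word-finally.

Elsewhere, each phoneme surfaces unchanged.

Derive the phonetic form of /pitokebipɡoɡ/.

/p/ meets the environment for rule 1 (word-initially) → [pʰ].
/t/ — between /i/ and /o/; rule 1 does not apply here → [t].
/k/ (between /o/ and /e/) fails the environment for rule 1, so it stays [k].
/b/ (between /e/ and /i/): rule 2 targets it, but not word-finally → unchanged [b].
/p/ (between /i/ and /ɡ/) fails the environment for rule 1, so it stays [p].
/ɡ/ (between /p/ and /o/) is in the target of rule 2 but the environment (word-finally) is not met → [ɡ].
/ɡ/ (word-final) occurs word-finally → [k] by rule 2.

[pʰitokebipɡok]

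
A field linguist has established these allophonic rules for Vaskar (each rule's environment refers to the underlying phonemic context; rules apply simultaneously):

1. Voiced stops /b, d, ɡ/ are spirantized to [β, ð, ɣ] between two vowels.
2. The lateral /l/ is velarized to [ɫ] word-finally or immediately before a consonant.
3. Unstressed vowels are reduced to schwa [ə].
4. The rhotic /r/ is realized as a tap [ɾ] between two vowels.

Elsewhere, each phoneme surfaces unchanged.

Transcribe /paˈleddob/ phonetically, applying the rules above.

[pəˈleddəb]

/p/ (word-initial) is unaffected → [p].
/a/ (between /p/ and /l/): in an unstressed syllable, so rule 3 applies → [ə].
/l/ (between /a/ and /e/) is in the target of rule 2 but the environment (word-finally or immediately before a consonant) is not met → [l].
/e/ — between /l/ and /d/; rule 3 does not apply here → [e].
/d/ (between /e/ and /d/) is in the target of rule 1 but the environment (between two vowels) is not met → [d].
/d/ (between /d/ and /o/): rule 1 targets it, but not between two vowels → unchanged [d].
/o/ (between /d/ and /b/) occurs in an unstressed syllable → [ə] by rule 3.
/b/ — word-final; rule 1 does not apply here → [b].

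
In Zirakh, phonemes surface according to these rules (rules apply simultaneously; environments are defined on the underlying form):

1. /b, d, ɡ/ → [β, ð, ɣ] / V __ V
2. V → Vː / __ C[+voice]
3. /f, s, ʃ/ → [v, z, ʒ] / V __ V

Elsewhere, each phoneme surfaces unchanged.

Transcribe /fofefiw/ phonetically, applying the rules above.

/f/ (word-initial): rule 3 targets it, but not between two vowels → unchanged [f].
/o/ (between /f/ and /f/) fails the environment for rule 2, so it stays [o].
/f/ (between /o/ and /e/) occurs between two vowels → [v] by rule 3.
/e/ — between /f/ and /f/; rule 2 does not apply here → [e].
/f/ — between /e/ and /i/, between two vowels — surfaces as [v] (rule 3).
/i/ meets the environment for rule 2 (before a voiced consonant) → [iː].
/w/ — not in any rule's target class → [w].

[foveviːw]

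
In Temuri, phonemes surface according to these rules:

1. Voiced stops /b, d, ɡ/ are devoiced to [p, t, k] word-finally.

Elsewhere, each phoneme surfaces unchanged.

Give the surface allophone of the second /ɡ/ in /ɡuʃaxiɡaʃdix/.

[ɡ]

/ɡ/ — between /i/ and /a/; rule 1 does not apply here → [ɡ].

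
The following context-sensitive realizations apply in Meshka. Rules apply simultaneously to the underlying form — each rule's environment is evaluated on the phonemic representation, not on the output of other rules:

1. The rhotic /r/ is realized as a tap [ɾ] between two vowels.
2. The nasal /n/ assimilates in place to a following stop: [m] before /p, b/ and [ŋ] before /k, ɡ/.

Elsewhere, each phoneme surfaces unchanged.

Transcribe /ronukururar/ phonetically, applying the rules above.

[ronukuɾuɾar]

/r/ — word-initial; rule 1 does not apply here → [r].
/o/ (between /r/ and /n/): no rule targets it → [o].
/n/ — between /o/ and /u/; rule 2 does not apply here → [n].
/u/ stays [u].
/k/ — not in any rule's target class → [k].
/u/ (between /k/ and /r/) is unaffected → [u].
/r/ — between /u/ and /u/, between two vowels — surfaces as [ɾ] (rule 1).
/u/ stays [u].
/r/ (between /u/ and /a/): between two vowels, so rule 1 applies → [ɾ].
/a/ (between /r/ and /r/): no rule targets it → [a].
/r/ (word-final): rule 1 targets it, but not between two vowels → unchanged [r].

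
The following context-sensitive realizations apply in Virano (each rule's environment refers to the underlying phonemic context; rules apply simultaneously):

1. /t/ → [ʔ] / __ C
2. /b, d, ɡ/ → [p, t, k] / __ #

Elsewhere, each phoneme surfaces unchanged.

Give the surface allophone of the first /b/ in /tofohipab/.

[p]

Rule 2 applies to /b/ (word-final: word-finally) → [p].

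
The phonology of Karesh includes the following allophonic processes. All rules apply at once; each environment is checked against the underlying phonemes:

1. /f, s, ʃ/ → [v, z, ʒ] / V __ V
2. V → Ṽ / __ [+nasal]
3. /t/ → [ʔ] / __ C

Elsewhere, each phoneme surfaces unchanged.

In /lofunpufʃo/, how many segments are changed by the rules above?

2

Segments that undergo a rule: /f/ → [v] (rule 1); /u/ → [ũ] (rule 2).
All other segments surface unchanged.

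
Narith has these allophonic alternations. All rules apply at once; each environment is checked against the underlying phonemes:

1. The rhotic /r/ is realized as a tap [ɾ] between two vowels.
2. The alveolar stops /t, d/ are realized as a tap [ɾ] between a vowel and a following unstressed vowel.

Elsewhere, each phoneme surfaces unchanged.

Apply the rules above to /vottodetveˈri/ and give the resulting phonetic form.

[vottoɾetveˈɾi]

/v/ (word-initial): no rule targets it → [v].
/o/ stays [o].
/t/ (between /o/ and /t/) is in the target of rule 2 but the environment (between a vowel and a following unstressed vowel) is not met → [t].
/t/ (between /t/ and /o/): rule 2 targets it, but not between a vowel and a following unstressed vowel → unchanged [t].
/o/ — not in any rule's target class → [o].
/d/ (between /o/ and /e/): between a vowel and a following unstressed vowel, so rule 2 applies → [ɾ].
/e/ stays [e].
/t/ (between /e/ and /v/) is in the target of rule 2 but the environment (between a vowel and a following unstressed vowel) is not met → [t].
/v/ stays [v].
/e/ (between /v/ and /r/): no rule targets it → [e].
/r/ — between /e/ and /i/, between two vowels — surfaces as [ɾ] (rule 1).
/i/ (word-final): no rule targets it → [i].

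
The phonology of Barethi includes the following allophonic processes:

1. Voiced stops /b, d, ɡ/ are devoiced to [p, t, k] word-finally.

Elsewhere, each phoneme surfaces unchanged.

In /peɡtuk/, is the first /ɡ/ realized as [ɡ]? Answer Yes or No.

Yes

/ɡ/ (between /e/ and /t/) fails the environment for rule 1, so it stays [ɡ].
The actual realization is [ɡ], which matches [ɡ].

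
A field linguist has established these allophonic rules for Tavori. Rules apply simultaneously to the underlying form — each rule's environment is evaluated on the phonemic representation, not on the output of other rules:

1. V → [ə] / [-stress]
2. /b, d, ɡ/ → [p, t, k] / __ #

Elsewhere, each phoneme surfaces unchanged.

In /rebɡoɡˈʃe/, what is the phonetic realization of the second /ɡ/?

/ɡ/ (between /o/ and /ʃ/): rule 2 targets it, but not word-finally → unchanged [ɡ].

[ɡ]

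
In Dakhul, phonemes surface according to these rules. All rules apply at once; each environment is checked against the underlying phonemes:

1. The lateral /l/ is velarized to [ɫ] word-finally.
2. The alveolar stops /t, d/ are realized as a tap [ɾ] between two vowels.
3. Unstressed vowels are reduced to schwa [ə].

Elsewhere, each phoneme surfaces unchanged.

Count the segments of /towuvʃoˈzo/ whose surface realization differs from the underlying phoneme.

Segments that undergo a rule: /o/ → [ə] (rule 3); /u/ → [ə] (rule 3); /o/ → [ə] (rule 3).
All other segments surface unchanged.

3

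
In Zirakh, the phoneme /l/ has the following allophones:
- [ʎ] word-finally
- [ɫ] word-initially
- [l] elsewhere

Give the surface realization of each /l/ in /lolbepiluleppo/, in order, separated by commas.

Occurrence 1 (position 1): word-initially → [ɫ].
Occurrence 2 (position 3): no conditioning environment matches → elsewhere allophone [l].
Occurrence 3 (position 8): no conditioning environment matches → elsewhere allophone [l].
Occurrence 4 (position 10): no conditioning environment matches → elsewhere allophone [l].

[ɫ], [l], [l], [l]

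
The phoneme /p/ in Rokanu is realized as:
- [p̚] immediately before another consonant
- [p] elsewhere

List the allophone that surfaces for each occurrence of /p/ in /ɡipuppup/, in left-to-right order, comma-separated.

[p], [p̚], [p], [p]

Occurrence 1 (position 3): no conditioning environment matches → elsewhere allophone [p].
Occurrence 2 (position 5): immediately before another consonant → [p̚].
Occurrence 3 (position 6): no conditioning environment matches → elsewhere allophone [p].
Occurrence 4 (position 8): no conditioning environment matches → elsewhere allophone [p].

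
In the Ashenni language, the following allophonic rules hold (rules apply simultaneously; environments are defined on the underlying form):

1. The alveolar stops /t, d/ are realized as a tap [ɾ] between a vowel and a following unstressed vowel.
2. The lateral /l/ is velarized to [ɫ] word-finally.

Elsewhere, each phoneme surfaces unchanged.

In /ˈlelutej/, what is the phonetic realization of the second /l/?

/l/ (between /e/ and /u/) is in the target of rule 2 but the environment (word-finally) is not met → [l].

[l]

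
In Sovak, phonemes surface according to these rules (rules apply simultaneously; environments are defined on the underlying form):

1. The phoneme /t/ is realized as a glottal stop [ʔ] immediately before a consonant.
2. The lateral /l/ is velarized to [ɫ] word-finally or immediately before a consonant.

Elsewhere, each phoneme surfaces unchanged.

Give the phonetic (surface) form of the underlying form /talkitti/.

[taɫkiʔti]

/t/ (word-initial): rule 1 targets it, but not immediately before a consonant → unchanged [t].
/l/ meets the environment for rule 2 (word-finally or immediately before a consonant) → [ɫ].
Rule 1 applies to /t/ (between /i/ and /t/: immediately before a consonant) → [ʔ].
/t/ (between /t/ and /i/) is in the target of rule 1 but the environment (immediately before a consonant) is not met → [t].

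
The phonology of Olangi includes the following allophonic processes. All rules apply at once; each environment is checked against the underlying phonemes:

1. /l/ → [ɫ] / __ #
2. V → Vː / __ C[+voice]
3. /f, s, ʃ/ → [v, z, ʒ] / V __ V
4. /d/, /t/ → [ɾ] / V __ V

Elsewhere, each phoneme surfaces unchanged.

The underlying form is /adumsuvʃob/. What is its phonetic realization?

Rule 2 applies to /a/ (word-initial: before a voiced consonant) → [aː].
/d/ — between /a/ and /u/, between two vowels — surfaces as [ɾ] (rule 4).
/u/ meets the environment for rule 2 (before a voiced consonant) → [uː].
/s/ (between /m/ and /u/): rule 3 targets it, but not between two vowels → unchanged [s].
/u/ (between /s/ and /v/) occurs before a voiced consonant → [uː] by rule 2.
/ʃ/ (between /v/ and /o/) fails the environment for rule 3, so it stays [ʃ].
/o/ (between /ʃ/ and /b/): before a voiced consonant, so rule 2 applies → [oː].

[aːɾuːmsuːvʃoːb]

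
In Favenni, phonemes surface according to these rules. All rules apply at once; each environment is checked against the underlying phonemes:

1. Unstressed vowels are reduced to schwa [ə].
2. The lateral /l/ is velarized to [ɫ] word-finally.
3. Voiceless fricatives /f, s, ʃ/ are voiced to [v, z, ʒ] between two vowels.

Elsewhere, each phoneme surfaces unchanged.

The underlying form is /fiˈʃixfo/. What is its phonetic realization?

/f/ (word-initial) is in the target of rule 3 but the environment (between two vowels) is not met → [f].
/i/ (between /f/ and /ʃ/) occurs in an unstressed syllable → [ə] by rule 1.
Rule 3 applies to /ʃ/ (between /i/ and /i/: between two vowels) → [ʒ].
/i/ (between /ʃ/ and /x/) fails the environment for rule 1, so it stays [i].
/x/ (between /i/ and /f/): no rule targets it → [x].
/f/ (between /x/ and /o/) is in the target of rule 3 but the environment (between two vowels) is not met → [f].
/o/ — word-final, in an unstressed syllable — surfaces as [ə] (rule 1).

[fəˈʒixfə]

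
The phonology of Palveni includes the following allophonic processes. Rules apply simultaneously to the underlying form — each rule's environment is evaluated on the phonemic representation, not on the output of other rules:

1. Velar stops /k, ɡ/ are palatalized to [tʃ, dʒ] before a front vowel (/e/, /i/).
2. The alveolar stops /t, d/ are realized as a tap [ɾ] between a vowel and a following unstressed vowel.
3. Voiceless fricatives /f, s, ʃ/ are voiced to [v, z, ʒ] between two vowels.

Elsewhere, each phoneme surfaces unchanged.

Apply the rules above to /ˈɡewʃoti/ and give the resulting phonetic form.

/ɡ/ meets the environment for rule 1 (before a front vowel) → [dʒ].
/e/ stays [e].
/w/ stays [w].
/ʃ/ (between /w/ and /o/) is in the target of rule 3 but the environment (between two vowels) is not met → [ʃ].
/o/ (between /ʃ/ and /t/): no rule targets it → [o].
/t/ — between /o/ and /i/, between a vowel and a following unstressed vowel — surfaces as [ɾ] (rule 2).
/i/ — not in any rule's target class → [i].

[ˈdʒewʃoɾi]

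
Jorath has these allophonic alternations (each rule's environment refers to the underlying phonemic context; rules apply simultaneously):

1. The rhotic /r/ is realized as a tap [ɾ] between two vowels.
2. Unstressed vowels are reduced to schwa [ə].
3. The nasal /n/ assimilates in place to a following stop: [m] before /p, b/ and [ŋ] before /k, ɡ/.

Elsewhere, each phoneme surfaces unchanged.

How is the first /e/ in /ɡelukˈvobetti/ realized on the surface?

[ə]

/e/ (between /ɡ/ and /l/) occurs in an unstressed syllable → [ə] by rule 2.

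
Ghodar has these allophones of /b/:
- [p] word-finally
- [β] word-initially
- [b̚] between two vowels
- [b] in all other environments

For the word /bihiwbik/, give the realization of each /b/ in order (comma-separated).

Occurrence 1 (position 1): word-initially → [β].
Occurrence 2 (position 6): no conditioning environment matches → elsewhere allophone [b].

[β], [b]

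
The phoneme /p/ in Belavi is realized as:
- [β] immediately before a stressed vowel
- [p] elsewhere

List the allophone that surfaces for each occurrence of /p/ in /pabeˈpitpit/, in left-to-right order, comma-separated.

Occurrence 1 (position 1): no conditioning environment matches → elsewhere allophone [p].
Occurrence 2 (position 5): immediately before a stressed vowel → [β].
Occurrence 3 (position 8): no conditioning environment matches → elsewhere allophone [p].

[p], [β], [p]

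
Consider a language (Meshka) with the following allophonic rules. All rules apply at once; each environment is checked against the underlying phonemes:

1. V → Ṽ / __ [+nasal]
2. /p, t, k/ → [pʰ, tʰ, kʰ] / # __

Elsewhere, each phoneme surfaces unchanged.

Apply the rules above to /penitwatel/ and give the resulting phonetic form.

[pʰẽnitwatel]

/p/ (word-initial) occurs word-initially → [pʰ] by rule 2.
/e/ (between /p/ and /n/): before a nasal consonant, so rule 1 applies → [ẽ].
/n/ (between /e/ and /i/): no rule targets it → [n].
/i/ — between /n/ and /t/; rule 1 does not apply here → [i].
/t/ — between /i/ and /w/; rule 2 does not apply here → [t].
/w/ stays [w].
/a/ (between /w/ and /t/) fails the environment for rule 1, so it stays [a].
/t/ (between /a/ and /e/): rule 2 targets it, but not word-initially → unchanged [t].
/e/ (between /t/ and /l/) fails the environment for rule 1, so it stays [e].
/l/ stays [l].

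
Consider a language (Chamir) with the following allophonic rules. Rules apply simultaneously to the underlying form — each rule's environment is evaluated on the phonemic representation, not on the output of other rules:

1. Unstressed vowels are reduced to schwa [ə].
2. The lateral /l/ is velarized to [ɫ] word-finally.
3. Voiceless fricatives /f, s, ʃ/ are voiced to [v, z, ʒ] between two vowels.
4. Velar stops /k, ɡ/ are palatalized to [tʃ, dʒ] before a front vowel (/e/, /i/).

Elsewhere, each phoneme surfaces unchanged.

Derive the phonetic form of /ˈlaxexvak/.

/l/ — word-initial; rule 2 does not apply here → [l].
/a/ (between /l/ and /x/): rule 1 targets it, but not in an unstressed syllable → unchanged [a].
/x/ (between /a/ and /e/) is unaffected → [x].
/e/ (between /x/ and /x/): in an unstressed syllable, so rule 1 applies → [ə].
/x/ stays [x].
/v/ (between /x/ and /a/): no rule targets it → [v].
/a/ (between /v/ and /k/): in an unstressed syllable, so rule 1 applies → [ə].
/k/ (word-final): rule 4 targets it, but not before a front vowel → unchanged [k].

[ˈlaxəxvək]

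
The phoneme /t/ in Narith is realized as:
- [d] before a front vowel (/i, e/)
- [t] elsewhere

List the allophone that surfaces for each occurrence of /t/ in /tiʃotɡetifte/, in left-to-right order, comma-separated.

Occurrence 1 (position 1): before a front vowel (/i, e/) → [d].
Occurrence 2 (position 5): no conditioning environment matches → elsewhere allophone [t].
Occurrence 3 (position 8): before a front vowel (/i, e/) → [d].
Occurrence 4 (position 11): before a front vowel (/i, e/) → [d].

[d], [t], [d], [d]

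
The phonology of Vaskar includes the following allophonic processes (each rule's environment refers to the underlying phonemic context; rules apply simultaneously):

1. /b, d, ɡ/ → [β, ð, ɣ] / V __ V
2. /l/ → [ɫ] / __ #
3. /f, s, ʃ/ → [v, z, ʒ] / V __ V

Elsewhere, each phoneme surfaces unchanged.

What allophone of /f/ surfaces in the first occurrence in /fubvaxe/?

/f/ (word-initial): rule 3 targets it, but not between two vowels → unchanged [f].

[f]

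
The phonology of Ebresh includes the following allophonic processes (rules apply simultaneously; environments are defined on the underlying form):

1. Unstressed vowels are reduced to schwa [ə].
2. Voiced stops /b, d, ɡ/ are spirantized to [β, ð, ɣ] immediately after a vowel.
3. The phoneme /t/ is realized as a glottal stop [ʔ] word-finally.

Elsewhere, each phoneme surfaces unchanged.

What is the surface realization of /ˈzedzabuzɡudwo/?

/z/ stays [z].
/e/ (between /z/ and /d/) fails the environment for rule 1, so it stays [e].
/d/ meets the environment for rule 2 (immediately after a vowel) → [ð].
/z/ — not in any rule's target class → [z].
Rule 1 applies to /a/ (between /z/ and /b/: in an unstressed syllable) → [ə].
Rule 2 applies to /b/ (between /a/ and /u/: immediately after a vowel) → [β].
Rule 1 applies to /u/ (between /b/ and /z/: in an unstressed syllable) → [ə].
/z/ (between /u/ and /ɡ/): no rule targets it → [z].
/ɡ/ (between /z/ and /u/) is in the target of rule 2 but the environment (immediately after a vowel) is not met → [ɡ].
/u/ (between /ɡ/ and /d/) occurs in an unstressed syllable → [ə] by rule 1.
/d/ (between /u/ and /w/): immediately after a vowel, so rule 2 applies → [ð].
/w/ (between /d/ and /o/) is unaffected → [w].
/o/ (word-final): in an unstressed syllable, so rule 1 applies → [ə].

[ˈzeðzəβəzɡəðwə]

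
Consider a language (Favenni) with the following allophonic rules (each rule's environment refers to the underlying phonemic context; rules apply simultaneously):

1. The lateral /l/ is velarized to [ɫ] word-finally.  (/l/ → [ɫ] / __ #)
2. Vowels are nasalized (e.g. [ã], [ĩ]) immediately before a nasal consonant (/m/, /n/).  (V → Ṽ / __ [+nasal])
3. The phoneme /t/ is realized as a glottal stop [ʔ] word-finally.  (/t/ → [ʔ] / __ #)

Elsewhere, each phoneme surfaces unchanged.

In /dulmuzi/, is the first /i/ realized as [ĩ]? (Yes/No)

/i/ (word-final) fails the environment for rule 2, so it stays [i].
The actual realization is [i], not [ĩ].

No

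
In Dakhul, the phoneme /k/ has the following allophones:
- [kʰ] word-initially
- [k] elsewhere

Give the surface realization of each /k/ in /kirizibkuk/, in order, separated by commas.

[kʰ], [k], [k]

Occurrence 1 (position 1): word-initially → [kʰ].
Occurrence 2 (position 8): no conditioning environment matches → elsewhere allophone [k].
Occurrence 3 (position 10): no conditioning environment matches → elsewhere allophone [k].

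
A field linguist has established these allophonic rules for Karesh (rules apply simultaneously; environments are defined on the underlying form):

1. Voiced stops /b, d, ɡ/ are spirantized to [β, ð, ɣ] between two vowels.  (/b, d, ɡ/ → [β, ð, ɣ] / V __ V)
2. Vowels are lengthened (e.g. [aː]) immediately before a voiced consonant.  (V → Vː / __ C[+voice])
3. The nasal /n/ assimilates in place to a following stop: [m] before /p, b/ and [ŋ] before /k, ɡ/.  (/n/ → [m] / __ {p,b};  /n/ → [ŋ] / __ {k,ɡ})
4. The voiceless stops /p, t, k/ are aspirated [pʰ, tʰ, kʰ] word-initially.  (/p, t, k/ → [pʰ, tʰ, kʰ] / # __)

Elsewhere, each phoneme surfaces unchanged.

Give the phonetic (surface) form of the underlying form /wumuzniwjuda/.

[wuːmuːzniːwjuːða]

/w/ (word-initial) is unaffected → [w].
/u/ meets the environment for rule 2 (before a voiced consonant) → [uː].
/m/ (between /u/ and /u/): no rule targets it → [m].
/u/ (between /m/ and /z/): before a voiced consonant, so rule 2 applies → [uː].
/z/ stays [z].
/n/ — between /z/ and /i/; rule 3 does not apply here → [n].
Rule 2 applies to /i/ (between /n/ and /w/: before a voiced consonant) → [iː].
/w/ — not in any rule's target class → [w].
/j/ stays [j].
/u/ — between /j/ and /d/, before a voiced consonant — surfaces as [uː] (rule 2).
/d/ — between /u/ and /a/, between two vowels — surfaces as [ð] (rule 1).
/a/ (word-final) fails the environment for rule 2, so it stays [a].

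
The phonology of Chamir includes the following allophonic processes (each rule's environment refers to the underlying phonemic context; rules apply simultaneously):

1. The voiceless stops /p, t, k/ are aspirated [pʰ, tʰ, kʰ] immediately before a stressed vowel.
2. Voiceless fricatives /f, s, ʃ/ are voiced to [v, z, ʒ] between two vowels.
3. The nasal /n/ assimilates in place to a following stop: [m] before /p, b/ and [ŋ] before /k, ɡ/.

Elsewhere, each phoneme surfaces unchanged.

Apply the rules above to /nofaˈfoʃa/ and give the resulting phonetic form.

/n/ — word-initial; rule 3 does not apply here → [n].
/o/ (between /n/ and /f/) is unaffected → [o].
/f/ (between /o/ and /a/): between two vowels, so rule 2 applies → [v].
/a/ stays [a].
/f/ (between /a/ and /o/) occurs between two vowels → [v] by rule 2.
/o/ stays [o].
/ʃ/ (between /o/ and /a/) occurs between two vowels → [ʒ] by rule 2.
/a/ (word-final): no rule targets it → [a].

[novaˈvoʒa]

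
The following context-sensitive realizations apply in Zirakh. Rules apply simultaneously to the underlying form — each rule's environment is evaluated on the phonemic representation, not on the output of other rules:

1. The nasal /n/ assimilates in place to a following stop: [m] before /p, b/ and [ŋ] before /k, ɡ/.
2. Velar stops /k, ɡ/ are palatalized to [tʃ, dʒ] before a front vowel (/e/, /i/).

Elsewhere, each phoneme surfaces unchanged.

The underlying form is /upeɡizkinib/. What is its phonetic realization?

/u/ — not in any rule's target class → [u].
/p/ — not in any rule's target class → [p].
/e/ (between /p/ and /ɡ/) is unaffected → [e].
Rule 2 applies to /ɡ/ (between /e/ and /i/: before a front vowel) → [dʒ].
/i/ (between /ɡ/ and /z/) is unaffected → [i].
/z/ stays [z].
/k/ (between /z/ and /i/) occurs before a front vowel → [tʃ] by rule 2.
/i/ (between /k/ and /n/) is unaffected → [i].
/n/ (between /i/ and /i/): rule 1 targets it, but not before a labial or velar stop → unchanged [n].
/i/ stays [i].
/b/ (word-final) is unaffected → [b].

[upedʒiztʃinib]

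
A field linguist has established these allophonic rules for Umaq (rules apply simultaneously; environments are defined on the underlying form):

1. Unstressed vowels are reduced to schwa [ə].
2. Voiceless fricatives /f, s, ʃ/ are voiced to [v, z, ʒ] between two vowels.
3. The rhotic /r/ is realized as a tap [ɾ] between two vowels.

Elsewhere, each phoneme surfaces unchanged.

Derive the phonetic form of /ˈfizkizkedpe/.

/f/ (word-initial) fails the environment for rule 2, so it stays [f].
/i/ (between /f/ and /z/): rule 1 targets it, but not in an unstressed syllable → unchanged [i].
/z/ stays [z].
/k/ stays [k].
/i/ (between /k/ and /z/): in an unstressed syllable, so rule 1 applies → [ə].
/z/ (between /i/ and /k/) is unaffected → [z].
/k/ stays [k].
/e/ meets the environment for rule 1 (in an unstressed syllable) → [ə].
/d/ stays [d].
/p/ (between /d/ and /e/): no rule targets it → [p].
/e/ (word-final): in an unstressed syllable, so rule 1 applies → [ə].

[ˈfizkəzkədpə]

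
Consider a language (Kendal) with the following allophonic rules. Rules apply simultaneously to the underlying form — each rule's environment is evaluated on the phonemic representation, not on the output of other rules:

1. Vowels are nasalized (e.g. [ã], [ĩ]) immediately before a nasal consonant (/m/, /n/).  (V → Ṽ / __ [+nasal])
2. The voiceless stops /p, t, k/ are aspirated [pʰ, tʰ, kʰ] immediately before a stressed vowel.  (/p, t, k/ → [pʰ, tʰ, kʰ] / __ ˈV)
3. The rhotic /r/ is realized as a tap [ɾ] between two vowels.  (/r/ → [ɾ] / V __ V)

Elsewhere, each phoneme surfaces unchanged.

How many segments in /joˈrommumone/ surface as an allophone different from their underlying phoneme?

Segments that undergo a rule: /r/ → [ɾ] (rule 3); /o/ → [õ] (rule 1); /u/ → [ũ] (rule 1); /o/ → [õ] (rule 1).
All other segments surface unchanged.

4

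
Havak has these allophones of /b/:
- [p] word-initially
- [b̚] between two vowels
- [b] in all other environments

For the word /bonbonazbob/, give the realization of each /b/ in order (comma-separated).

[p], [b], [b], [b]

Occurrence 1 (position 1): word-initially → [p].
Occurrence 2 (position 4): no conditioning environment matches → elsewhere allophone [b].
Occurrence 3 (position 9): no conditioning environment matches → elsewhere allophone [b].
Occurrence 4 (position 11): no conditioning environment matches → elsewhere allophone [b].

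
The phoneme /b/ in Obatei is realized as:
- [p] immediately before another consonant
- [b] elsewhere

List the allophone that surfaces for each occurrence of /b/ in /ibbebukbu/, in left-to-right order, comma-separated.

[p], [b], [b], [b]

Occurrence 1 (position 2): immediately before another consonant → [p].
Occurrence 2 (position 3): no conditioning environment matches → elsewhere allophone [b].
Occurrence 3 (position 5): no conditioning environment matches → elsewhere allophone [b].
Occurrence 4 (position 8): no conditioning environment matches → elsewhere allophone [b].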